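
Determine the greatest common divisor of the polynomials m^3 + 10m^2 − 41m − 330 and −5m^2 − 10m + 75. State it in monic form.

Apply the Euclidean algorithm:
  m^3 + 10m^2 − 41m − 330 = (−(1/5)m − 8/5)(−5m^2 − 10m + 75) + (−42m − 210)
  −5m^2 − 10m + 75 = ((5/42)m − 5/14)(−42m − 210) + (0)
Last nonzero remainder: −42m − 210. Dividing through by −42 gives the monic gcd m + 5.

m + 5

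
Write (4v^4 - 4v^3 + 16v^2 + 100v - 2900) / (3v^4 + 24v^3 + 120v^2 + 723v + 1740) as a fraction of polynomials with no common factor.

Repeated division with remainder:
  4v^4 - 4v^3 + 16v^2 + 100v - 2900 = (4/3)(3v^4 + 24v^3 + 120v^2 + 723v + 1740) + (-36v^3 - 144v^2 - 864v - 5220)
  3v^4 + 24v^3 + 120v^2 + 723v + 1740 = (-(1/12)v - 1/3)(-36v^3 - 144v^2 - 864v - 5220) + (0)
Last nonzero remainder: -36v^3 - 144v^2 - 864v - 5220. Dividing through by -36 gives the monic gcd v^3 + 4v^2 + 24v + 145.
Cancel v^3 + 4v^2 + 24v + 145 from numerator and denominator to get the reduced form.

(4v - 20)/(3v + 12)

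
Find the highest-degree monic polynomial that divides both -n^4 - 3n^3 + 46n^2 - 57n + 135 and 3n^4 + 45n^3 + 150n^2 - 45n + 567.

n^3 + 8n^2 - 6n + 27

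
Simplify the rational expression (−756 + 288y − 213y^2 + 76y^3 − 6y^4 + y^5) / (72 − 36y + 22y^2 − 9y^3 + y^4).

(63 − 3y + y^2)/(−6 + y)

Euclidean algorithm in ℚ[y]:
  y^5 − 6y^4 + 76y^3 − 213y^2 + 288y − 756 = (y + 3)(y^4 − 9y^3 + 22y^2 − 36y + 72) + (81y^3 − 243y^2 + 324y − 972)
  y^4 − 9y^3 + 22y^2 − 36y + 72 = ((1/81)y − 2/27)(81y^3 − 243y^2 + 324y − 972) + (0)
Last nonzero remainder: 81y^3 − 243y^2 + 324y − 972. Dividing through by 81 gives the monic gcd y^3 − 3y^2 + 4y − 12.
Cancel y^3 − 3y^2 + 4y − 12 from numerator and denominator to get the reduced form.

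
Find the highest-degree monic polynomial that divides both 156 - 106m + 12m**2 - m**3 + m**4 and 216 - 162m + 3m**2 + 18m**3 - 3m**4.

6 - 5m + m**2

By polynomial division,
  m**4 - m**3 + 12m**2 - 106m + 156 = (-1/3)(-3m**4 + 18m**3 + 3m**2 - 162m + 216) + (5m**3 + 13m**2 - 160m + 228)
  -3m**4 + 18m**3 + 3m**2 - 162m + 216 = (-(3/5)m + 129/25)(5m**3 + 13m**2 - 160m + 228) + (-(4002/25)m**2 + (4002/5)m - 24012/25)
  5m**3 + 13m**2 - 160m + 228 = (-(125/4002)m - 475/2001)(-(4002/25)m**2 + (4002/5)m - 24012/25) + (0)
Last nonzero remainder: -(4002/25)m**2 + (4002/5)m - 24012/25. Dividing through by -4002/25 gives the monic gcd m**2 - 5m + 6.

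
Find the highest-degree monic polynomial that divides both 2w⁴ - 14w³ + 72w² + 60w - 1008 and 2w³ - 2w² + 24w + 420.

Apply the Euclidean algorithm:
  2w⁴ - 14w³ + 72w² + 60w - 1008 = (w - 6)(2w³ - 2w² + 24w + 420) + (36w² - 216w + 1512)
  2w³ - 2w² + 24w + 420 = ((1/18)w + 5/18)(36w² - 216w + 1512) + (0)
Last nonzero remainder: 36w² - 216w + 1512. Dividing through by 36 gives the monic gcd w² - 6w + 42.

w² - 6w + 42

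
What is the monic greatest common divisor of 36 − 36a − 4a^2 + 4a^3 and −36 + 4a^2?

By polynomial division,
  4a^3 − 4a^2 − 36a + 36 = (a − 1)(4a^2 − 36) + (0)
Last nonzero remainder: 4a^2 − 36. Dividing through by 4 gives the monic gcd a^2 − 9.

−9 + a^2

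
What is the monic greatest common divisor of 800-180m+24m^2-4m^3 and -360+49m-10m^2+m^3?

Repeated division with remainder:
  -4m^3+24m^2-180m+800 = (-4)(m^3-10m^2+49m-360) + (-16m^2+16m-640)
  m^3-10m^2+49m-360 = (-(1/16)m+9/16)(-16m^2+16m-640) + (0)
Last nonzero remainder: -16m^2+16m-640. Dividing through by -16 gives the monic gcd m^2-m+40.

40-m+m^2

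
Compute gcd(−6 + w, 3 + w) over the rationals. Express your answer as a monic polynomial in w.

Apply the Euclidean algorithm:
  w − 6 = (w + 3) + (−9)
  w + 3 = (−(1/9)w − 1/3)(−9) + (0)
The last nonzero remainder is the constant −9, so the polynomials are coprime and gcd = 1.

1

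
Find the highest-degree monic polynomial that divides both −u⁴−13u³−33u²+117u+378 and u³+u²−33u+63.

Repeated division with remainder:
  −u⁴−13u³−33u²+117u+378 = (−u−12)(u³+u²−33u+63) + (−54u²−216u+1134)
  u³+u²−33u+63 = (−(1/54)u+1/18)(−54u²−216u+1134) + (0)
Last nonzero remainder: −54u²−216u+1134. Dividing through by −54 gives the monic gcd u²+4u−21.

u²+4u−21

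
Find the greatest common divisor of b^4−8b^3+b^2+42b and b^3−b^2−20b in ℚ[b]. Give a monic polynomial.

Euclidean algorithm in ℚ[b]:
  b^4−8b^3+b^2+42b = (b−7)(b^3−b^2−20b) + (14b^2−98b)
  b^3−b^2−20b = ((1/14)b+3/7)(14b^2−98b) + (22b)
  14b^2−98b = ((7/11)b−49/11)(22b) + (0)
Last nonzero remainder: 22b. Dividing through by 22 gives the monic gcd b.

b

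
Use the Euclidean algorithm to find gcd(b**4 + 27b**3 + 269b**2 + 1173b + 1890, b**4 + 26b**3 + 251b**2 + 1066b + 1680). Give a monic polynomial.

Repeated division with remainder:
  b**4 + 27b**3 + 269b**2 + 1173b + 1890 = (b**4 + 26b**3 + 251b**2 + 1066b + 1680) + (b**3 + 18b**2 + 107b + 210)
  b**4 + 26b**3 + 251b**2 + 1066b + 1680 = (b + 8)(b**3 + 18b**2 + 107b + 210) + (0)
The last nonzero remainder b**3 + 18b**2 + 107b + 210 is already monic.

b**3 + 18b**2 + 107b + 210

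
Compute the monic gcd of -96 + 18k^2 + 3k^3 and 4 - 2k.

Repeated division with remainder:
  3k^3 + 18k^2 - 96 = (-(3/2)k^2 - 12k - 24)(-2k + 4) + (0)
Last nonzero remainder: -2k + 4. Dividing through by -2 gives the monic gcd k - 2.

-2 + k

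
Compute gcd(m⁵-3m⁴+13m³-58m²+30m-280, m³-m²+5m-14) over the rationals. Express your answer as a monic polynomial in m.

m²+m+7

Euclidean algorithm in ℚ[m]:
  m⁵-3m⁴+13m³-58m²+30m-280 = (m²-2m+6)(m³-m²+5m-14) + (-28m²-28m-196)
  m³-m²+5m-14 = (-(1/28)m+1/14)(-28m²-28m-196) + (0)
Last nonzero remainder: -28m²-28m-196. Dividing through by -28 gives the monic gcd m²+m+7.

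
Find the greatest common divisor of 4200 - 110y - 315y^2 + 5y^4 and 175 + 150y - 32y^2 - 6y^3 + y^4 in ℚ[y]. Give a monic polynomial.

Repeated division with remainder:
  5y^4 - 315y^2 - 110y + 4200 = (5)(y^4 - 6y^3 - 32y^2 + 150y + 175) + (30y^3 - 155y^2 - 860y + 3325)
  y^4 - 6y^3 - 32y^2 + 150y + 175 = ((1/30)y - 1/36)(30y^3 - 155y^2 - 860y + 3325) + (-(275/36)y^2 + (275/18)y + 9625/36)
  30y^3 - 155y^2 - 860y + 3325 = (-(216/55)y + 684/55)(-(275/36)y^2 + (275/18)y + 9625/36) + (0)
Last nonzero remainder: -(275/36)y^2 + (275/18)y + 9625/36. Dividing through by -275/36 gives the monic gcd y^2 - 2y - 35.

-35 - 2y + y^2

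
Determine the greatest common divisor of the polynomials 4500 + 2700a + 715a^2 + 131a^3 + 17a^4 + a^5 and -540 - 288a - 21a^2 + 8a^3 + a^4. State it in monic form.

30 + 11a + a^2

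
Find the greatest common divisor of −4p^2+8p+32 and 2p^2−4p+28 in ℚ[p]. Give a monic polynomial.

Euclidean algorithm in ℚ[p]:
  −4p^2+8p+32 = (−2)(2p^2−4p+28) + (88)
  2p^2−4p+28 = ((1/44)p^2−(1/22)p+7/22)(88) + (0)
The last nonzero remainder is the constant 88, so the polynomials are coprime and gcd = 1.

1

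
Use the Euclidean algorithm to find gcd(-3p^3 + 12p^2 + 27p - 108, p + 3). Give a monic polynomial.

Euclidean algorithm in ℚ[p]:
  -3p^3 + 12p^2 + 27p - 108 = (-3p^2 + 21p - 36)(p + 3) + (0)
The last nonzero remainder p + 3 is already monic.

p + 3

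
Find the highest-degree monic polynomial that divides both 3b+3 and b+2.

1

Euclidean algorithm in ℚ[b]:
  3b+3 = (3)(b+2) + (-3)
  b+2 = (-(1/3)b-2/3)(-3) + (0)
The last nonzero remainder is the constant -3, so the polynomials are coprime and gcd = 1.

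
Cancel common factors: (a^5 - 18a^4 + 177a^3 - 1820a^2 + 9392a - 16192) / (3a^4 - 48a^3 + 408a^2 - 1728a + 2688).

(a^3 - 10a^2 + 81a - 1012)/(3a^2 - 24a + 168)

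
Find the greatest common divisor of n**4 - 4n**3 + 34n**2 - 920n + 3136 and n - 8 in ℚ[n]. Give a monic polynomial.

Repeated division with remainder:
  n**4 - 4n**3 + 34n**2 - 920n + 3136 = (n**3 + 4n**2 + 66n - 392)(n - 8) + (0)
The last nonzero remainder n - 8 is already monic.

n - 8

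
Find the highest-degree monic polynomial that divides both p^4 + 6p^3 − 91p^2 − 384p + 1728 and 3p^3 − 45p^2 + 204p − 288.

p^2 − 11p + 24

Euclidean algorithm in ℚ[p]:
  p^4 + 6p^3 − 91p^2 − 384p + 1728 = ((1/3)p + 7)(3p^3 − 45p^2 + 204p − 288) + (156p^2 − 1716p + 3744)
  3p^3 − 45p^2 + 204p − 288 = ((1/52)p − 1/13)(156p^2 − 1716p + 3744) + (0)
Last nonzero remainder: 156p^2 − 1716p + 3744. Dividing through by 156 gives the monic gcd p^2 − 11p + 24.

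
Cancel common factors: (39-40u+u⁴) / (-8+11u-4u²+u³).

Apply the Euclidean algorithm:
  u⁴-40u+39 = (u+4)(u³-4u²+11u-8) + (5u²-76u+71)
  u³-4u²+11u-8 = ((1/5)u+56/25)(5u²-76u+71) + ((4176/25)u-4176/25)
  5u²-76u+71 = ((125/4176)u-1775/4176)((4176/25)u-4176/25) + (0)
Last nonzero remainder: (4176/25)u-4176/25. Dividing through by 4176/25 gives the monic gcd u-1.
Cancel u-1 from numerator and denominator to get the reduced form.

(-39+u+u²+u³)/(8-3u+u²)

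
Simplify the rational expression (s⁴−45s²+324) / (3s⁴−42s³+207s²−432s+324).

By polynomial division,
  s⁴−45s²+324 = (1/3)(3s⁴−42s³+207s²−432s+324) + (14s³−114s²+144s+216)
  3s⁴−42s³+207s²−432s+324 = ((3/14)s−123/98)(14s³−114s²+144s+216) + ((1620/49)s²−(14580/49)s+29160/49)
  14s³−114s²+144s+216 = ((343/810)s+49/135)((1620/49)s²−(14580/49)s+29160/49) + (0)
Last nonzero remainder: (1620/49)s²−(14580/49)s+29160/49. Dividing through by 1620/49 gives the monic gcd s²−9s+18.
Cancel s²−9s+18 from numerator and denominator to get the reduced form.

(s²+9s+18)/(3s²−15s+18)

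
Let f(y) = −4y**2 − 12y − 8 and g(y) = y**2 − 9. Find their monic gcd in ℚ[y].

By polynomial division,
  −4y**2 − 12y − 8 = (−4)(y**2 − 9) + (−12y − 44)
  y**2 − 9 = (−(1/12)y + 11/36)(−12y − 44) + (40/9)
  −12y − 44 = (−(27/10)y − 99/10)(40/9) + (0)
The last nonzero remainder is the constant 40/9, so the polynomials are coprime and gcd = 1.

1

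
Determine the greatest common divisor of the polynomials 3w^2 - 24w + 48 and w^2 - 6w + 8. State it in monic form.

w - 4

By polynomial division,
  3w^2 - 24w + 48 = (3)(w^2 - 6w + 8) + (-6w + 24)
  w^2 - 6w + 8 = (-(1/6)w + 1/3)(-6w + 24) + (0)
Last nonzero remainder: -6w + 24. Dividing through by -6 gives the monic gcd w - 4.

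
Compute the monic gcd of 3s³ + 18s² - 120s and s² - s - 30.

Repeated division with remainder:
  3s³ + 18s² - 120s = (3s + 21)(s² - s - 30) + (-9s + 630)
  s² - s - 30 = (-(1/9)s - 23/3)(-9s + 630) + (4800)
  -9s + 630 = (-(3/1600)s + 21/160)(4800) + (0)
The last nonzero remainder is the constant 4800, so the polynomials are coprime and gcd = 1.

1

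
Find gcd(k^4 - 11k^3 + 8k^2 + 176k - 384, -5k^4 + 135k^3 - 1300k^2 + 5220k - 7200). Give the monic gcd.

Euclidean algorithm in ℚ[k]:
  k^4 - 11k^3 + 8k^2 + 176k - 384 = (-1/5)(-5k^4 + 135k^3 - 1300k^2 + 5220k - 7200) + (16k^3 - 252k^2 + 1220k - 1824)
  -5k^4 + 135k^3 - 1300k^2 + 5220k - 7200 = (-(5/16)k + 225/64)(16k^3 - 252k^2 + 1220k - 1824) + (-(525/16)k^2 + (5775/16)k - 1575/2)
  16k^3 - 252k^2 + 1220k - 1824 = (-(256/525)k + 1216/525)(-(525/16)k^2 + (5775/16)k - 1575/2) + (0)
Last nonzero remainder: -(525/16)k^2 + (5775/16)k - 1575/2. Dividing through by -525/16 gives the monic gcd k^2 - 11k + 24.

k^2 - 11k + 24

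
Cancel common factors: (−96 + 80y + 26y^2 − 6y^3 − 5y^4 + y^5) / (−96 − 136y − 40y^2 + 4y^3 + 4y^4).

By polynomial division,
  y^5 − 5y^4 − 6y^3 + 26y^2 + 80y − 96 = ((1/4)y − 3/2)(4y^4 + 4y^3 − 40y^2 − 136y − 96) + (10y^3 − 100y − 240)
  4y^4 + 4y^3 − 40y^2 − 136y − 96 = ((2/5)y + 2/5)(10y^3 − 100y − 240) + (0)
Last nonzero remainder: 10y^3 − 100y − 240. Dividing through by 10 gives the monic gcd y^3 − 10y − 24.
Cancel y^3 − 10y − 24 from numerator and denominator to get the reduced form.

(4 − 5y + y^2)/(4 + 4y)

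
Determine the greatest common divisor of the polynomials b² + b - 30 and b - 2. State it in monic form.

1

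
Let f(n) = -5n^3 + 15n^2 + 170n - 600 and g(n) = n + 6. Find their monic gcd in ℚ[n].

Euclidean algorithm in ℚ[n]:
  -5n^3 + 15n^2 + 170n - 600 = (-5n^2 + 45n - 100)(n + 6) + (0)
The last nonzero remainder n + 6 is already monic.

n + 6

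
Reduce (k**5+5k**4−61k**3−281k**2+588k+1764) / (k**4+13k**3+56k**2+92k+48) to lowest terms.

(k**3−3k**2−49k+147)/(k**2+5k+4)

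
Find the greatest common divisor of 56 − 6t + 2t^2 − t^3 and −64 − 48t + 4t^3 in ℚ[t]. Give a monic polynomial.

By polynomial division,
  −t^3 + 2t^2 − 6t + 56 = (−1/4)(4t^3 − 48t − 64) + (2t^2 − 18t + 40)
  4t^3 − 48t − 64 = (2t + 18)(2t^2 − 18t + 40) + (196t − 784)
  2t^2 − 18t + 40 = ((1/98)t − 5/98)(196t − 784) + (0)
Last nonzero remainder: 196t − 784. Dividing through by 196 gives the monic gcd t − 4.

−4 + t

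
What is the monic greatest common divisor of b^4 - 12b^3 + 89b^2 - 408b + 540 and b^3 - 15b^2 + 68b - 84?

b^2 - 8b + 12

By polynomial division,
  b^4 - 12b^3 + 89b^2 - 408b + 540 = (b + 3)(b^3 - 15b^2 + 68b - 84) + (66b^2 - 528b + 792)
  b^3 - 15b^2 + 68b - 84 = ((1/66)b - 7/66)(66b^2 - 528b + 792) + (0)
Last nonzero remainder: 66b^2 - 528b + 792. Dividing through by 66 gives the monic gcd b^2 - 8b + 12.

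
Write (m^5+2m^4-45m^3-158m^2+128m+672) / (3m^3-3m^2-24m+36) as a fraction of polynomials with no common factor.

(m^3+m^2-40m-112)/(3m-6)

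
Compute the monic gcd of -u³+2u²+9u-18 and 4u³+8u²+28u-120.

u-2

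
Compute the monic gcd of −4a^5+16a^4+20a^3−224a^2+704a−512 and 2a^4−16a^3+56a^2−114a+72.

Apply the Euclidean algorithm:
  −4a^5+16a^4+20a^3−224a^2+704a−512 = (−2a−8)(2a^4−16a^3+56a^2−114a+72) + (4a^3−4a^2−64a+64)
  2a^4−16a^3+56a^2−114a+72 = ((1/2)a−7/2)(4a^3−4a^2−64a+64) + (74a^2−370a+296)
  4a^3−4a^2−64a+64 = ((2/37)a+8/37)(74a^2−370a+296) + (0)
Last nonzero remainder: 74a^2−370a+296. Dividing through by 74 gives the monic gcd a^2−5a+4.

a^2−5a+4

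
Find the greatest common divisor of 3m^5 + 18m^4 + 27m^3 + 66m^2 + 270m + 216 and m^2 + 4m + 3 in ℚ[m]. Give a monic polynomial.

m^2 + 4m + 3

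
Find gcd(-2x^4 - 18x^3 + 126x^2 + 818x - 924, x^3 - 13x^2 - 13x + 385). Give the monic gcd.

By polynomial division,
  -2x^4 - 18x^3 + 126x^2 + 818x - 924 = (-2x - 44)(x^3 - 13x^2 - 13x + 385) + (-472x^2 + 1016x + 16016)
  x^3 - 13x^2 - 13x + 385 = (-(1/472)x + 80/3481)(-472x^2 + 1016x + 16016) + (-(8415/3481)x + 58905/3481)
  -472x^2 + 1016x + 16016 = ((1643032/8415)x + 724048/765)(-(8415/3481)x + 58905/3481) + (0)
Last nonzero remainder: -(8415/3481)x + 58905/3481. Dividing through by -8415/3481 gives the monic gcd x - 7.

x - 7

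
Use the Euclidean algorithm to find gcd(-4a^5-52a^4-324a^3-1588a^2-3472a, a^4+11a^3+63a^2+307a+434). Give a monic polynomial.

a^3+9a^2+45a+217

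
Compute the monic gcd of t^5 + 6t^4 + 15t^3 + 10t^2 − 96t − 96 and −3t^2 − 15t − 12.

t^2 + 5t + 4

By polynomial division,
  t^5 + 6t^4 + 15t^3 + 10t^2 − 96t − 96 = (−(1/3)t^3 − (1/3)t^2 − 2t + 8)(−3t^2 − 15t − 12) + (0)
Last nonzero remainder: −3t^2 − 15t − 12. Dividing through by −3 gives the monic gcd t^2 + 5t + 4.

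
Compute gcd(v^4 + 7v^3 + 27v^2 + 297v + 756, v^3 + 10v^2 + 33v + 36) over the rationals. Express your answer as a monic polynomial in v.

v + 3

By polynomial division,
  v^4 + 7v^3 + 27v^2 + 297v + 756 = (v − 3)(v^3 + 10v^2 + 33v + 36) + (24v^2 + 360v + 864)
  v^3 + 10v^2 + 33v + 36 = ((1/24)v − 5/24)(24v^2 + 360v + 864) + (72v + 216)
  24v^2 + 360v + 864 = ((1/3)v + 4)(72v + 216) + (0)
Last nonzero remainder: 72v + 216. Dividing through by 72 gives the monic gcd v + 3.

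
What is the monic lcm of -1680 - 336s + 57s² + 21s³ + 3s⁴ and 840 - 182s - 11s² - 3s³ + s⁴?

3360 + 112s - 226s² - 23s³ + s⁴ + s⁵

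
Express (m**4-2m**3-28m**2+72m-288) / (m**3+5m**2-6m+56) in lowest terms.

Repeated division with remainder:
  m**4-2m**3-28m**2+72m-288 = (m-7)(m**3+5m**2-6m+56) + (13m**2-26m+104)
  m**3+5m**2-6m+56 = ((1/13)m+7/13)(13m**2-26m+104) + (0)
Last nonzero remainder: 13m**2-26m+104. Dividing through by 13 gives the monic gcd m**2-2m+8.
Cancel m**2-2m+8 from numerator and denominator to get the reduced form.

(m**2-36)/(m+7)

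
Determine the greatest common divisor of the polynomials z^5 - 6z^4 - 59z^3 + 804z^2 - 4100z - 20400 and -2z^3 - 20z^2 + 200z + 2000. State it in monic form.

z^2 - 100

Euclidean algorithm in ℚ[z]:
  z^5 - 6z^4 - 59z^3 + 804z^2 - 4100z - 20400 = (-(1/2)z^2 + 8z - 201/2)(-2z^3 - 20z^2 + 200z + 2000) + (-1806z^2 + 180600)
  -2z^3 - 20z^2 + 200z + 2000 = ((1/903)z + 10/903)(-1806z^2 + 180600) + (0)
Last nonzero remainder: -1806z^2 + 180600. Dividing through by -1806 gives the monic gcd z^2 - 100.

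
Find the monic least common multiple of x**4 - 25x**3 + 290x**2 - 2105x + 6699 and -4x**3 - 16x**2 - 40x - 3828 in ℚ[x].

x**5 - 14x**4 + 15x**3 + 1085x**2 - 16456x + 73689

By polynomial division,
  x**4 - 25x**3 + 290x**2 - 2105x + 6699 = (-(1/4)x + 29/4)(-4x**3 - 16x**2 - 40x - 3828) + (396x**2 - 2772x + 34452)
  -4x**3 - 16x**2 - 40x - 3828 = (-(1/99)x - 1/9)(396x**2 - 2772x + 34452) + (0)
Last nonzero remainder: 396x**2 - 2772x + 34452. Dividing through by 396 gives the monic gcd x**2 - 7x + 87.
Then lcm(f, g) = f·g / gcd(f, g); expanding and making the result monic gives the answer.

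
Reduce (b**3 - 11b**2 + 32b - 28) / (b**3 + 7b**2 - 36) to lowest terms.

(b**2 - 9b + 14)/(b**2 + 9b + 18)

Repeated division with remainder:
  b**3 - 11b**2 + 32b - 28 = (b**3 + 7b**2 - 36) + (-18b**2 + 32b + 8)
  b**3 + 7b**2 - 36 = (-(1/18)b - 79/162)(-18b**2 + 32b + 8) + ((1300/81)b - 2600/81)
  -18b**2 + 32b + 8 = (-(729/650)b - 81/325)((1300/81)b - 2600/81) + (0)
Last nonzero remainder: (1300/81)b - 2600/81. Dividing through by 1300/81 gives the monic gcd b - 2.
Cancel b - 2 from numerator and denominator to get the reduced form.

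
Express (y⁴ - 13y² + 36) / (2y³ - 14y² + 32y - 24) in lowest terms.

By polynomial division,
  y⁴ - 13y² + 36 = ((1/2)y + 7/2)(2y³ - 14y² + 32y - 24) + (20y² - 100y + 120)
  2y³ - 14y² + 32y - 24 = ((1/10)y - 1/5)(20y² - 100y + 120) + (0)
Last nonzero remainder: 20y² - 100y + 120. Dividing through by 20 gives the monic gcd y² - 5y + 6.
Cancel y² - 5y + 6 from numerator and denominator to get the reduced form.

(y² + 5y + 6)/(2y - 4)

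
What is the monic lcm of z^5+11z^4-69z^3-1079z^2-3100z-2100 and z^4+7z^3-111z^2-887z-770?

z^6-190z^4-320z^3+8769z^2+32000z+23100

By polynomial division,
  z^5+11z^4-69z^3-1079z^2-3100z-2100 = (z+4)(z^4+7z^3-111z^2-887z-770) + (14z^3+252z^2+1218z+980)
  z^4+7z^3-111z^2-887z-770 = ((1/14)z-11/14)(14z^3+252z^2+1218z+980) + (0)
Last nonzero remainder: 14z^3+252z^2+1218z+980. Dividing through by 14 gives the monic gcd z^3+18z^2+87z+70.
Then lcm(f, g) = f·g / gcd(f, g); expanding and making the result monic gives the answer.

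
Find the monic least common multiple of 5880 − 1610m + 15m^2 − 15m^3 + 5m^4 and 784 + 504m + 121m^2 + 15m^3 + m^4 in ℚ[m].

Apply the Euclidean algorithm:
  5m^4 − 15m^3 + 15m^2 − 1610m + 5880 = (5)(m^4 + 15m^3 + 121m^2 + 504m + 784) + (−90m^3 − 590m^2 − 4130m + 1960)
  m^4 + 15m^3 + 121m^2 + 504m + 784 = (−(1/90)m − 38/405)(−90m^3 − 590m^2 − 4130m + 1960) + ((1600/81)m^2 + (11200/81)m + 78400/81)
  −90m^3 − 590m^2 − 4130m + 1960 = (−(729/160)m + 81/40)((1600/81)m^2 + (11200/81)m + 78400/81) + (0)
Last nonzero remainder: (1600/81)m^2 + (11200/81)m + 78400/81. Dividing through by 1600/81 gives the monic gcd m^2 + 7m + 49.
Then lcm(f, g) = f·g / gcd(f, g); expanding and making the result monic gives the answer.

18816 + 4256m − 1352m^2 − 346m^3 − 5m^4 + 5m^5 + m^6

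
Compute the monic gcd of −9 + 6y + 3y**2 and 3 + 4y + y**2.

3 + y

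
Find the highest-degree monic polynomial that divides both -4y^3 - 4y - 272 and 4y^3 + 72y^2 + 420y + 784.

By polynomial division,
  -4y^3 - 4y - 272 = (-1)(4y^3 + 72y^2 + 420y + 784) + (72y^2 + 416y + 512)
  4y^3 + 72y^2 + 420y + 784 = ((1/18)y + 55/81)(72y^2 + 416y + 512) + ((8836/81)y + 35344/81)
  72y^2 + 416y + 512 = ((1458/2209)y + 2592/2209)((8836/81)y + 35344/81) + (0)
Last nonzero remainder: (8836/81)y + 35344/81. Dividing through by 8836/81 gives the monic gcd y + 4.

y + 4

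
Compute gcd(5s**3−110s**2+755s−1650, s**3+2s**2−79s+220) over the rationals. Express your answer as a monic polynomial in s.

By polynomial division,
  5s**3−110s**2+755s−1650 = (5)(s**3+2s**2−79s+220) + (−120s**2+1150s−2750)
  s**3+2s**2−79s+220 = (−(1/120)s−139/1440)(−120s**2+1150s−2750) + ((1309/144)s−6545/144)
  −120s**2+1150s−2750 = (−(17280/1309)s+7200/119)((1309/144)s−6545/144) + (0)
Last nonzero remainder: (1309/144)s−6545/144. Dividing through by 1309/144 gives the monic gcd s−5.

s−5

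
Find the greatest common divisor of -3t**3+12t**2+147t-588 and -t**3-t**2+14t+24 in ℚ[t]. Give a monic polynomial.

t-4

Apply the Euclidean algorithm:
  -3t**3+12t**2+147t-588 = (3)(-t**3-t**2+14t+24) + (15t**2+105t-660)
  -t**3-t**2+14t+24 = (-(1/15)t+2/5)(15t**2+105t-660) + (-72t+288)
  15t**2+105t-660 = (-(5/24)t-55/24)(-72t+288) + (0)
Last nonzero remainder: -72t+288. Dividing through by -72 gives the monic gcd t-4.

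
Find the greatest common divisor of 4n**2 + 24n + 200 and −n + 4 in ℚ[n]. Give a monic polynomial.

1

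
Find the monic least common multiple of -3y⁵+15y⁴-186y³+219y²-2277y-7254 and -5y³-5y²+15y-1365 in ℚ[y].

Repeated division with remainder:
  -3y⁵+15y⁴-186y³+219y²-2277y-7254 = ((3/5)y²-(18/5)y+213/5)(-5y³-5y²+15y-1365) + (1305y²-7830y+50895)
  -5y³-5y²+15y-1365 = (-(1/261)y-7/261)(1305y²-7830y+50895) + (0)
Last nonzero remainder: 1305y²-7830y+50895. Dividing through by 1305 gives the monic gcd y²-6y+39.
Then lcm(f, g) = f·g / gcd(f, g); expanding and making the result monic gives the answer.

y⁶+2y⁵+27y⁴+361y³+248y²+7731y+16926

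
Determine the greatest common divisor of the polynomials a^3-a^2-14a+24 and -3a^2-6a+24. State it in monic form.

a^2+2a-8

By polynomial division,
  a^3-a^2-14a+24 = (-(1/3)a+1)(-3a^2-6a+24) + (0)
Last nonzero remainder: -3a^2-6a+24. Dividing through by -3 gives the monic gcd a^2+2a-8.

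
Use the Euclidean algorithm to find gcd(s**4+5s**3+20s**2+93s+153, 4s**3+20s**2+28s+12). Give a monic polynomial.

s+3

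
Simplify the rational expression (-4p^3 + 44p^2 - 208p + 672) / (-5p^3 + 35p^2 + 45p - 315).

Repeated division with remainder:
  -4p^3 + 44p^2 - 208p + 672 = (4/5)(-5p^3 + 35p^2 + 45p - 315) + (16p^2 - 244p + 924)
  -5p^3 + 35p^2 + 45p - 315 = (-(5/16)p - 165/64)(16p^2 - 244p + 924) + (-(4725/16)p + 33075/16)
  16p^2 - 244p + 924 = (-(256/4725)p + 704/1575)(-(4725/16)p + 33075/16) + (0)
Last nonzero remainder: -(4725/16)p + 33075/16. Dividing through by -4725/16 gives the monic gcd p - 7.
Cancel p - 7 from numerator and denominator to get the reduced form.

(4p^2 - 16p + 96)/(5p^2 - 45)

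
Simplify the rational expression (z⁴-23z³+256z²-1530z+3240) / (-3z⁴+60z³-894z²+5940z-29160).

By polynomial division,
  z⁴-23z³+256z²-1530z+3240 = (-1/3)(-3z⁴+60z³-894z²+5940z-29160) + (-3z³-42z²+450z-6480)
  -3z⁴+60z³-894z²+5940z-29160 = (z-34)(-3z³-42z²+450z-6480) + (-2772z²+27720z-249480)
  -3z³-42z²+450z-6480 = ((1/924)z+2/77)(-2772z²+27720z-249480) + (0)
Last nonzero remainder: -2772z²+27720z-249480. Dividing through by -2772 gives the monic gcd z²-10z+90.
Cancel z²-10z+90 from numerator and denominator to get the reduced form.

(-z²+13z-36)/(3z²-30z+324)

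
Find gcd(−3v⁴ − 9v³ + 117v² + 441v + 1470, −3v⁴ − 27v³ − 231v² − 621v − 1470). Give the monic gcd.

v² + 3v + 10

Repeated division with remainder:
  −3v⁴ − 9v³ + 117v² + 441v + 1470 = (−3v⁴ − 27v³ − 231v² − 621v − 1470) + (18v³ + 348v² + 1062v + 2940)
  −3v⁴ − 27v³ − 231v² − 621v − 1470 = (−(1/6)v + 31/18)(18v³ + 348v² + 1062v + 2940) + (−(1960/3)v² − 1960v − 19600/3)
  18v³ + 348v² + 1062v + 2940 = (−(27/980)v − 9/20)(−(1960/3)v² − 1960v − 19600/3) + (0)
Last nonzero remainder: −(1960/3)v² − 1960v − 19600/3. Dividing through by −1960/3 gives the monic gcd v² + 3v + 10.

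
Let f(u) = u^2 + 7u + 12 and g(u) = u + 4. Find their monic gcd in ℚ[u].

Repeated division with remainder:
  u^2 + 7u + 12 = (u + 3)(u + 4) + (0)
The last nonzero remainder u + 4 is already monic.

u + 4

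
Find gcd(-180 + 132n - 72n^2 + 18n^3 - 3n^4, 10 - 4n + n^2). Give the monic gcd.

10 - 4n + n^2

By polynomial division,
  -3n^4 + 18n^3 - 72n^2 + 132n - 180 = (-3n^2 + 6n - 18)(n^2 - 4n + 10) + (0)
The last nonzero remainder n^2 - 4n + 10 is already monic.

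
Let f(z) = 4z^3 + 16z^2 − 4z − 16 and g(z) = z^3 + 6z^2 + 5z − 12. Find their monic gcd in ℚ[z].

z^2 + 3z − 4

By polynomial division,
  4z^3 + 16z^2 − 4z − 16 = (4)(z^3 + 6z^2 + 5z − 12) + (−8z^2 − 24z + 32)
  z^3 + 6z^2 + 5z − 12 = (−(1/8)z − 3/8)(−8z^2 − 24z + 32) + (0)
Last nonzero remainder: −8z^2 − 24z + 32. Dividing through by −8 gives the monic gcd z^2 + 3z − 4.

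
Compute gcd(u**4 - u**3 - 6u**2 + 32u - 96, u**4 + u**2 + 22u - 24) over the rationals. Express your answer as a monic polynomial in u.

By polynomial division,
  u**4 - u**3 - 6u**2 + 32u - 96 = (u**4 + u**2 + 22u - 24) + (-u**3 - 7u**2 + 10u - 72)
  u**4 + u**2 + 22u - 24 = (-u + 7)(-u**3 - 7u**2 + 10u - 72) + (60u**2 - 120u + 480)
  -u**3 - 7u**2 + 10u - 72 = (-(1/60)u - 3/20)(60u**2 - 120u + 480) + (0)
Last nonzero remainder: 60u**2 - 120u + 480. Dividing through by 60 gives the monic gcd u**2 - 2u + 8.

u**2 - 2u + 8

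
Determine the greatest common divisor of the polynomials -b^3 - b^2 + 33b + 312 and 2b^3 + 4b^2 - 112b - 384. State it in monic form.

b - 8

Apply the Euclidean algorithm:
  -b^3 - b^2 + 33b + 312 = (-1/2)(2b^3 + 4b^2 - 112b - 384) + (b^2 - 23b + 120)
  2b^3 + 4b^2 - 112b - 384 = (2b + 50)(b^2 - 23b + 120) + (798b - 6384)
  b^2 - 23b + 120 = ((1/798)b - 5/266)(798b - 6384) + (0)
Last nonzero remainder: 798b - 6384. Dividing through by 798 gives the monic gcd b - 8.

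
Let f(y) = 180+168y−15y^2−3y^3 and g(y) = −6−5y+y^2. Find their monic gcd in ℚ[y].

−6−5y+y^2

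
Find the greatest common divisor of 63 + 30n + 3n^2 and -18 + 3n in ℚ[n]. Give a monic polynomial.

1

Euclidean algorithm in ℚ[n]:
  3n^2 + 30n + 63 = (n + 16)(3n - 18) + (351)
  3n - 18 = ((1/117)n - 2/39)(351) + (0)
The last nonzero remainder is the constant 351, so the polynomials are coprime and gcd = 1.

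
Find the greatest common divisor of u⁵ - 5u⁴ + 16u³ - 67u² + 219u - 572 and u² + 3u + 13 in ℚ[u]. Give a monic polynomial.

Euclidean algorithm in ℚ[u]:
  u⁵ - 5u⁴ + 16u³ - 67u² + 219u - 572 = (u³ - 8u² + 27u - 44)(u² + 3u + 13) + (0)
The last nonzero remainder u² + 3u + 13 is already monic.

u² + 3u + 13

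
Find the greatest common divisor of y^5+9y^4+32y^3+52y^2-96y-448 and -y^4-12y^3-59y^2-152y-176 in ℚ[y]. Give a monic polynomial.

y^2+8y+16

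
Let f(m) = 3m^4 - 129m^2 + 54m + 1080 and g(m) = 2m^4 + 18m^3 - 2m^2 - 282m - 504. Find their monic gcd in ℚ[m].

m^2 - m - 12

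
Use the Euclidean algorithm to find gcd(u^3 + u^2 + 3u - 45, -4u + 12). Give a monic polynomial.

u - 3

Euclidean algorithm in ℚ[u]:
  u^3 + u^2 + 3u - 45 = (-(1/4)u^2 - u - 15/4)(-4u + 12) + (0)
Last nonzero remainder: -4u + 12. Dividing through by -4 gives the monic gcd u - 3.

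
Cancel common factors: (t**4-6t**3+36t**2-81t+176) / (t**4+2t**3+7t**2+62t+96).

(t**2-3t+11)/(t**2+5t+6)

Apply the Euclidean algorithm:
  t**4-6t**3+36t**2-81t+176 = (t**4+2t**3+7t**2+62t+96) + (-8t**3+29t**2-143t+80)
  t**4+2t**3+7t**2+62t+96 = (-(1/8)t-45/64)(-8t**3+29t**2-143t+80) + ((609/64)t**2-(1827/64)t+609/4)
  -8t**3+29t**2-143t+80 = (-(512/609)t+320/609)((609/64)t**2-(1827/64)t+609/4) + (0)
Last nonzero remainder: (609/64)t**2-(1827/64)t+609/4. Dividing through by 609/64 gives the monic gcd t**2-3t+16.
Cancel t**2-3t+16 from numerator and denominator to get the reduced form.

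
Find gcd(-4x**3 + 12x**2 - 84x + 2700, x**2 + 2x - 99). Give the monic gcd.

x - 9

By polynomial division,
  -4x**3 + 12x**2 - 84x + 2700 = (-4x + 20)(x**2 + 2x - 99) + (-520x + 4680)
  x**2 + 2x - 99 = (-(1/520)x - 11/520)(-520x + 4680) + (0)
Last nonzero remainder: -520x + 4680. Dividing through by -520 gives the monic gcd x - 9.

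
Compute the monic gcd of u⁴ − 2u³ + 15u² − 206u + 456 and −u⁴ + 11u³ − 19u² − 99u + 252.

Apply the Euclidean algorithm:
  u⁴ − 2u³ + 15u² − 206u + 456 = (−1)(−u⁴ + 11u³ − 19u² − 99u + 252) + (9u³ − 4u² − 305u + 708)
  −u⁴ + 11u³ − 19u² − 99u + 252 = (−(1/9)u + 95/81)(9u³ − 4u² − 305u + 708) + (−(3904/81)u² + (27328/81)u − 15616/27)
  9u³ − 4u² − 305u + 708 = (−(729/3904)u − 4779/3904)(−(3904/81)u² + (27328/81)u − 15616/27) + (0)
Last nonzero remainder: −(3904/81)u² + (27328/81)u − 15616/27. Dividing through by −3904/81 gives the monic gcd u² − 7u + 12.

u² − 7u + 12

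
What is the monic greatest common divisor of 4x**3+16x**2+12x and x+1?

Euclidean algorithm in ℚ[x]:
  4x**3+16x**2+12x = (4x**2+12x)(x+1) + (0)
The last nonzero remainder x+1 is already monic.

x+1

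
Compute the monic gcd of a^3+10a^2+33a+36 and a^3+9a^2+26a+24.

Euclidean algorithm in ℚ[a]:
  a^3+10a^2+33a+36 = (a^3+9a^2+26a+24) + (a^2+7a+12)
  a^3+9a^2+26a+24 = (a+2)(a^2+7a+12) + (0)
The last nonzero remainder a^2+7a+12 is already monic.

a^2+7a+12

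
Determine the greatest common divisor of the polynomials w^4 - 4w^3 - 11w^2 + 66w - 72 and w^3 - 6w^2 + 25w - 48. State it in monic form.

Euclidean algorithm in ℚ[w]:
  w^4 - 4w^3 - 11w^2 + 66w - 72 = (w + 2)(w^3 - 6w^2 + 25w - 48) + (-24w^2 + 64w + 24)
  w^3 - 6w^2 + 25w - 48 = (-(1/24)w + 5/36)(-24w^2 + 64w + 24) + ((154/9)w - 154/3)
  -24w^2 + 64w + 24 = (-(108/77)w - 36/77)((154/9)w - 154/3) + (0)
Last nonzero remainder: (154/9)w - 154/3. Dividing through by 154/9 gives the monic gcd w - 3.

w - 3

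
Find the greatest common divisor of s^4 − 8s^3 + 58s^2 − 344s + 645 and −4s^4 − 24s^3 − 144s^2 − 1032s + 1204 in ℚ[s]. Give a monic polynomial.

Repeated division with remainder:
  s^4 − 8s^3 + 58s^2 − 344s + 645 = (−1/4)(−4s^4 − 24s^3 − 144s^2 − 1032s + 1204) + (−14s^3 + 22s^2 − 602s + 946)
  −4s^4 − 24s^3 − 144s^2 − 1032s + 1204 = ((2/7)s + 106/49)(−14s^3 + 22s^2 − 602s + 946) + (−(960/49)s^2 − 41280/49)
  −14s^3 + 22s^2 − 602s + 946 = ((343/480)s − 539/480)(−(960/49)s^2 − 41280/49) + (0)
Last nonzero remainder: −(960/49)s^2 − 41280/49. Dividing through by −960/49 gives the monic gcd s^2 + 43.

s^2 + 43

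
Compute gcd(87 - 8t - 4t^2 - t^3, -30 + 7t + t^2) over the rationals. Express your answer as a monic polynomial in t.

By polynomial division,
  -t^3 - 4t^2 - 8t + 87 = (-t + 3)(t^2 + 7t - 30) + (-59t + 177)
  t^2 + 7t - 30 = (-(1/59)t - 10/59)(-59t + 177) + (0)
Last nonzero remainder: -59t + 177. Dividing through by -59 gives the monic gcd t - 3.

-3 + t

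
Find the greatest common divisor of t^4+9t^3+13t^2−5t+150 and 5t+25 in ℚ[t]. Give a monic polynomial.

Apply the Euclidean algorithm:
  t^4+9t^3+13t^2−5t+150 = ((1/5)t^3+(4/5)t^2−(7/5)t+6)(5t+25) + (0)
Last nonzero remainder: 5t+25. Dividing through by 5 gives the monic gcd t+5.

t+5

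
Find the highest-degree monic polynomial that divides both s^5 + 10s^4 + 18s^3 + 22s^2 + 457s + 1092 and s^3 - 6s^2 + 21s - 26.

s^2 - 4s + 13

Euclidean algorithm in ℚ[s]:
  s^5 + 10s^4 + 18s^3 + 22s^2 + 457s + 1092 = (s^2 + 16s + 93)(s^3 - 6s^2 + 21s - 26) + (270s^2 - 1080s + 3510)
  s^3 - 6s^2 + 21s - 26 = ((1/270)s - 1/135)(270s^2 - 1080s + 3510) + (0)
Last nonzero remainder: 270s^2 - 1080s + 3510. Dividing through by 270 gives the monic gcd s^2 - 4s + 13.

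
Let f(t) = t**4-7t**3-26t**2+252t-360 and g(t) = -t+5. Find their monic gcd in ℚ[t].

By polynomial division,
  t**4-7t**3-26t**2+252t-360 = (-t**3+2t**2+36t-72)(-t+5) + (0)
Last nonzero remainder: -t+5. Dividing through by -1 gives the monic gcd t-5.

t-5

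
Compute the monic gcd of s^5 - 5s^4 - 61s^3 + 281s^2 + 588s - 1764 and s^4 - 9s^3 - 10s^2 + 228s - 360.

s^2 - 8s + 12

By polynomial division,
  s^5 - 5s^4 - 61s^3 + 281s^2 + 588s - 1764 = (s + 4)(s^4 - 9s^3 - 10s^2 + 228s - 360) + (-15s^3 + 93s^2 + 36s - 324)
  s^4 - 9s^3 - 10s^2 + 228s - 360 = (-(1/15)s + 14/75)(-15s^3 + 93s^2 + 36s - 324) + (-(624/25)s^2 + (4992/25)s - 7488/25)
  -15s^3 + 93s^2 + 36s - 324 = ((125/208)s + 225/208)(-(624/25)s^2 + (4992/25)s - 7488/25) + (0)
Last nonzero remainder: -(624/25)s^2 + (4992/25)s - 7488/25. Dividing through by -624/25 gives the monic gcd s^2 - 8s + 12.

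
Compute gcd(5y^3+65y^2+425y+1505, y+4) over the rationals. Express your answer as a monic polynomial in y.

By polynomial division,
  5y^3+65y^2+425y+1505 = (5y^2+45y+245)(y+4) + (525)
  y+4 = ((1/525)y+4/525)(525) + (0)
The last nonzero remainder is the constant 525, so the polynomials are coprime and gcd = 1.

1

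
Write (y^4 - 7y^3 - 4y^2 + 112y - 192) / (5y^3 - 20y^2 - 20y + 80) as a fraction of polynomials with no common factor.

(y^3 - 3y^2 - 16y + 48)/(5y^2 - 20)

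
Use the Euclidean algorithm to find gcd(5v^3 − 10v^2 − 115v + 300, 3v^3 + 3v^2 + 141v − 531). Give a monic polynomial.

v − 3

By polynomial division,
  5v^3 − 10v^2 − 115v + 300 = (5/3)(3v^3 + 3v^2 + 141v − 531) + (−15v^2 − 350v + 1185)
  3v^3 + 3v^2 + 141v − 531 = (−(1/5)v + 67/15)(−15v^2 − 350v + 1185) + ((5824/3)v − 5824)
  −15v^2 − 350v + 1185 = (−(45/5824)v − 1185/5824)((5824/3)v − 5824) + (0)
Last nonzero remainder: (5824/3)v − 5824. Dividing through by 5824/3 gives the monic gcd v − 3.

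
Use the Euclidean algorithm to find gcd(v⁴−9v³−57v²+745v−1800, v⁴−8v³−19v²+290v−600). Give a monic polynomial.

v²−10v+25

Euclidean algorithm in ℚ[v]:
  v⁴−9v³−57v²+745v−1800 = (v⁴−8v³−19v²+290v−600) + (−v³−38v²+455v−1200)
  v⁴−8v³−19v²+290v−600 = (−v+46)(−v³−38v²+455v−1200) + (2184v²−21840v+54600)
  −v³−38v²+455v−1200 = (−(1/2184)v−2/91)(2184v²−21840v+54600) + (0)
Last nonzero remainder: 2184v²−21840v+54600. Dividing through by 2184 gives the monic gcd v²−10v+25.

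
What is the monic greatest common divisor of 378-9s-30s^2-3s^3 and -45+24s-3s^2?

-3+s

Repeated division with remainder:
  -3s^3-30s^2-9s+378 = (s+18)(-3s^2+24s-45) + (-396s+1188)
  -3s^2+24s-45 = ((1/132)s-5/132)(-396s+1188) + (0)
Last nonzero remainder: -396s+1188. Dividing through by -396 gives the monic gcd s-3.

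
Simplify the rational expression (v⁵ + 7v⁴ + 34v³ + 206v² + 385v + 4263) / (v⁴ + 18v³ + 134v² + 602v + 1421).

Repeated division with remainder:
  v⁵ + 7v⁴ + 34v³ + 206v² + 385v + 4263 = (v - 11)(v⁴ + 18v³ + 134v² + 602v + 1421) + (98v³ + 1078v² + 5586v + 19894)
  v⁴ + 18v³ + 134v² + 602v + 1421 = ((1/98)v + 1/14)(98v³ + 1078v² + 5586v + 19894) + (0)
Last nonzero remainder: 98v³ + 1078v² + 5586v + 19894. Dividing through by 98 gives the monic gcd v³ + 11v² + 57v + 203.
Cancel v³ + 11v² + 57v + 203 from numerator and denominator to get the reduced form.

(v² - 4v + 21)/(v + 7)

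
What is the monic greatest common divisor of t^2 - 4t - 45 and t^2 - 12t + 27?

Repeated division with remainder:
  t^2 - 4t - 45 = (t^2 - 12t + 27) + (8t - 72)
  t^2 - 12t + 27 = ((1/8)t - 3/8)(8t - 72) + (0)
Last nonzero remainder: 8t - 72. Dividing through by 8 gives the monic gcd t - 9.

t - 9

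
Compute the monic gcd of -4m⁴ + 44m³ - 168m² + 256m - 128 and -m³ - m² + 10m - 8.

Euclidean algorithm in ℚ[m]:
  -4m⁴ + 44m³ - 168m² + 256m - 128 = (4m - 48)(-m³ - m² + 10m - 8) + (-256m² + 768m - 512)
  -m³ - m² + 10m - 8 = ((1/256)m + 1/64)(-256m² + 768m - 512) + (0)
Last nonzero remainder: -256m² + 768m - 512. Dividing through by -256 gives the monic gcd m² - 3m + 2.

m² - 3m + 2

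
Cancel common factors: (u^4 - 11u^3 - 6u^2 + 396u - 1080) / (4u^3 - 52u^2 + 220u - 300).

(u^3 - 6u^2 - 36u + 216)/(4u^2 - 32u + 60)

Euclidean algorithm in ℚ[u]:
  u^4 - 11u^3 - 6u^2 + 396u - 1080 = ((1/4)u + 1/2)(4u^3 - 52u^2 + 220u - 300) + (-35u^2 + 361u - 930)
  4u^3 - 52u^2 + 220u - 300 = (-(4/35)u + 376/1225)(-35u^2 + 361u - 930) + ((3564/1225)u - 3564/245)
  -35u^2 + 361u - 930 = (-(42875/3564)u + 37975/594)((3564/1225)u - 3564/245) + (0)
Last nonzero remainder: (3564/1225)u - 3564/245. Dividing through by 3564/1225 gives the monic gcd u - 5.
Cancel u - 5 from numerator and denominator to get the reduced form.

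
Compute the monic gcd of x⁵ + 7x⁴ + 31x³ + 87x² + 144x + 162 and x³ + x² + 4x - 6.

x² + 2x + 6

Euclidean algorithm in ℚ[x]:
  x⁵ + 7x⁴ + 31x³ + 87x² + 144x + 162 = (x² + 6x + 21)(x³ + x² + 4x - 6) + (48x² + 96x + 288)
  x³ + x² + 4x - 6 = ((1/48)x - 1/48)(48x² + 96x + 288) + (0)
Last nonzero remainder: 48x² + 96x + 288. Dividing through by 48 gives the monic gcd x² + 2x + 6.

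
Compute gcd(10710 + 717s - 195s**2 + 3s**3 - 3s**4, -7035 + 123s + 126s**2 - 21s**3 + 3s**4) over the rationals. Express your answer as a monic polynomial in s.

-35 - 2s + s**2

Euclidean algorithm in ℚ[s]:
  -3s**4 + 3s**3 - 195s**2 + 717s + 10710 = (-1)(3s**4 - 21s**3 + 126s**2 + 123s - 7035) + (-18s**3 - 69s**2 + 840s + 3675)
  3s**4 - 21s**3 + 126s**2 + 123s - 7035 = (-(1/6)s + 65/36)(-18s**3 - 69s**2 + 840s + 3675) + ((4687/12)s**2 - (4687/6)s - 164045/12)
  -18s**3 - 69s**2 + 840s + 3675 = (-(216/4687)s - 1260/4687)((4687/12)s**2 - (4687/6)s - 164045/12) + (0)
Last nonzero remainder: (4687/12)s**2 - (4687/6)s - 164045/12. Dividing through by 4687/12 gives the monic gcd s**2 - 2s - 35.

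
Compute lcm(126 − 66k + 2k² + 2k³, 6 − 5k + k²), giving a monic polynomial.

−126 + 129k − 35k² − k³ + k⁴

Euclidean algorithm in ℚ[k]:
  2k³ + 2k² − 66k + 126 = (2k + 12)(k² − 5k + 6) + (−18k + 54)
  k² − 5k + 6 = (−(1/18)k + 1/9)(−18k + 54) + (0)
Last nonzero remainder: −18k + 54. Dividing through by −18 gives the monic gcd k − 3.
Then lcm(f, g) = f·g / gcd(f, g); expanding and making the result monic gives the answer.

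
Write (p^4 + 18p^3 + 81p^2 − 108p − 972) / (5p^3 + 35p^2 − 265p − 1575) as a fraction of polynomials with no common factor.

By polynomial division,
  p^4 + 18p^3 + 81p^2 − 108p − 972 = ((1/5)p + 11/5)(5p^3 + 35p^2 − 265p − 1575) + (57p^2 + 790p + 2493)
  5p^3 + 35p^2 − 265p − 1575 = ((5/57)p − 1955/3249)(57p^2 + 790p + 2493) + (−(27040/3249)p − 27040/361)
  57p^2 + 790p + 2493 = (−(185193/27040)p − 899973/27040)(−(27040/3249)p − 27040/361) + (0)
Last nonzero remainder: −(27040/3249)p − 27040/361. Dividing through by −27040/3249 gives the monic gcd p + 9.
Cancel p + 9 from numerator and denominator to get the reduced form.

(p^3 + 9p^2 − 108)/(5p^2 − 10p − 175)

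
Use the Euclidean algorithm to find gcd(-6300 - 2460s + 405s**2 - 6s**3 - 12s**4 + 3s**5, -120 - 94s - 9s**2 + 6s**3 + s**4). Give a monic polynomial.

Euclidean algorithm in ℚ[s]:
  3s**5 - 12s**4 - 6s**3 + 405s**2 - 2460s - 6300 = (3s - 30)(s**4 + 6s**3 - 9s**2 - 94s - 120) + (201s**3 + 417s**2 - 4920s - 9900)
  s**4 + 6s**3 - 9s**2 - 94s - 120 = ((1/201)s + 263/13467)(201s**3 + 417s**2 - 4920s - 9900) + ((32922/4489)s**2 + (230454/4489)s + 329220/4489)
  201s**3 + 417s**2 - 4920s - 9900 = ((300763/10974)s - 246895/1829)((32922/4489)s**2 + (230454/4489)s + 329220/4489) + (0)
Last nonzero remainder: (32922/4489)s**2 + (230454/4489)s + 329220/4489. Dividing through by 32922/4489 gives the monic gcd s**2 + 7s + 10.

10 + 7s + s**2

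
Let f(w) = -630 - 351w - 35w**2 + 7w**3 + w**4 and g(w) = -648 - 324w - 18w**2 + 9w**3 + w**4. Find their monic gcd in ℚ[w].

18 + 9w + w**2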